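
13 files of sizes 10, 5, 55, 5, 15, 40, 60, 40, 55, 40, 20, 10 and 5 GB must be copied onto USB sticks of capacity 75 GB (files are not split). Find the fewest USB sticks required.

Total = 60 + 55 + 55 + 40 + 40 + 40 + 20 + 15 + 10 + 10 + 5 + 5 + 5 = 360 GB.
Lower bound: ⌈360/75⌉ = 5 USB sticks.
Also, 6 files each exceed 75/2 GB, and no two of those can share a USB stick, so at least 6 USB sticks are needed.
A packing using 6 USB sticks:
  USB stick 1: 60 + 15 = 75
  USB stick 2: 55 + 20 = 75
  USB stick 3: 55 + 10 + 10 = 75
  USB stick 4: 40 + 5 + 5 + 5 = 55
  USB stick 5: 40 = 40
  USB stick 6: 40 = 40
This matches the lower bound, so 6 is optimal.

6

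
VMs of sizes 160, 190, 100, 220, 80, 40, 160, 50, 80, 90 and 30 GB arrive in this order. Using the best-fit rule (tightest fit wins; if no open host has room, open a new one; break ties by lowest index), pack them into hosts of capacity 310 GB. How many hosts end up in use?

5

  160 → host 1 (new)  [load 160/310]
  190 → host 2 (new)  [load 190/310]
  100 → host 2  [load 290/310]
  220 → host 3 (new)  [load 220/310]
  80 → host 3  [load 300/310]
  40 → host 1  [load 200/310]
  160 → host 4 (new)  [load 160/310]
  50 → host 1  [load 250/310]
  80 → host 4  [load 240/310]
  90 → host 5 (new)  [load 90/310]
  30 → host 1  [load 280/310]
5 hosts opened.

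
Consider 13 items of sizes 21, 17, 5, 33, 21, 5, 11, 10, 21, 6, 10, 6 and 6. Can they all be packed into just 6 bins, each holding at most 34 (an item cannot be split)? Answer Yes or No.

A valid assignment using 6 bins:
  bin 1: 33 = 33
  bin 2: 21 + 11 = 32
  bin 3: 21 + 10 = 31
  bin 4: 21 + 10 = 31
  bin 5: 17 + 6 + 6 + 5 = 34
  bin 6: 6 + 5 = 11
Every load is within 34, so 6 bins suffice.

Yes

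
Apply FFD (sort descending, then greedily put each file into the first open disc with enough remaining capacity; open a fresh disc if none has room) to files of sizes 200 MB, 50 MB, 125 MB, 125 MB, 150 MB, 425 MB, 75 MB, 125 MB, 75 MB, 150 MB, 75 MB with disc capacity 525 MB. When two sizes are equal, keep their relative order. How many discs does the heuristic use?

Sorted descending: 425, 200, 150, 150, 125, 125, 125, 75, 75, 75, 50.
  425 → disc 1 (new)  [load 425/525]
  200 → disc 2 (new)  [load 200/525]
  150 → disc 2  [load 350/525]
  150 → disc 2  [load 500/525]
  125 → disc 3 (new)  [load 125/525]
  125 → disc 3  [load 250/525]
  125 → disc 3  [load 375/525]
  75 → disc 1  [load 500/525]
  75 → disc 3  [load 450/525]
  75 → disc 3  [load 525/525]
  50 → disc 4 (new)  [load 50/525]
4 discs opened.

4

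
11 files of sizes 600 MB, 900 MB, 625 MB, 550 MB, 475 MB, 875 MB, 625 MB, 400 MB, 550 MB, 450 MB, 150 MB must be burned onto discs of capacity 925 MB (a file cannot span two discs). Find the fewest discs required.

Total = 900 + 875 + 625 + 625 + 600 + 550 + 550 + 475 + 450 + 400 + 150 = 6200 MB.
Lower bound: ⌈6200/925⌉ = 7 discs.
Also, 8 files each exceed 925/2 MB, and no two of those can share a disc, so at least 8 discs are needed.
A packing using 9 discs:
  disc 1: 900 = 900
  disc 2: 875 = 875
  disc 3: 625 + 150 = 775
  disc 4: 625 = 625
  disc 5: 600 = 600
  disc 6: 550 = 550
  disc 7: 550 = 550
  disc 8: 475 + 450 = 925
  disc 9: 400 = 400
No arrangement into 8 discs stays within capacity, so 9 is optimal.

9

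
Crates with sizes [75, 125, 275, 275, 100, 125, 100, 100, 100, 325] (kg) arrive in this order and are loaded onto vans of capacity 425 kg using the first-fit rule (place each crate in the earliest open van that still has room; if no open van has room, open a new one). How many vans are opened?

  75 → van 1 (new)  [load 75/425]
  125 → van 1  [load 200/425]
  275 → van 2 (new)  [load 275/425]
  275 → van 3 (new)  [load 275/425]
  100 → van 1  [load 300/425]
  125 → van 1  [load 425/425]
  100 → van 2  [load 375/425]
  100 → van 3  [load 375/425]
  100 → van 4 (new)  [load 100/425]
  325 → van 4  [load 425/425]
4 vans opened.

4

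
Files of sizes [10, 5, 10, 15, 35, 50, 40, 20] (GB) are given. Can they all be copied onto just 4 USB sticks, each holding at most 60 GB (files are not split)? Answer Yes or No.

Yes

A valid assignment using 4 USB sticks:
  USB stick 1: 50 + 10 = 60
  USB stick 2: 40 + 20 = 60
  USB stick 3: 35 + 15 + 10 = 60
  USB stick 4: 5 = 5
Every load is within 60 GB, so 4 USB sticks suffice.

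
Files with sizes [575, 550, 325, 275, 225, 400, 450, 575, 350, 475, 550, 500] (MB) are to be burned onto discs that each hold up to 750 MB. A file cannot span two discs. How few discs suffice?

9

Total = 575 + 575 + 550 + 550 + 500 + 475 + 450 + 400 + 350 + 325 + 275 + 225 = 5250 MB.
Lower bound: ⌈5250/750⌉ = 7 discs.
Also, 8 files each exceed 375 MB, and no two of those can share a disc, so at least 8 discs are needed.
A packing using 9 discs:
  disc 1: 575 = 575
  disc 2: 575 = 575
  disc 3: 550 = 550
  disc 4: 550 = 550
  disc 5: 500 + 225 = 725
  disc 6: 475 + 275 = 750
  disc 7: 450 = 450
  disc 8: 400 + 350 = 750
  disc 9: 325 = 325
No arrangement into 8 discs stays within capacity, so 9 is optimal.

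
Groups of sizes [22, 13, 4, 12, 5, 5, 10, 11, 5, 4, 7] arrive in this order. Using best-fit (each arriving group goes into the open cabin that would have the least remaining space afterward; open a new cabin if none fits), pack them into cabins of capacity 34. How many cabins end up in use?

3

  22 → cabin 1 (new)  [load 22/34]
  13 → cabin 2 (new)  [load 13/34]
  4 → cabin 1  [load 26/34]
  12 → cabin 2  [load 25/34]
  5 → cabin 1  [load 31/34]
  5 → cabin 2  [load 30/34]
  10 → cabin 3 (new)  [load 10/34]
  11 → cabin 3  [load 21/34]
  5 → cabin 3  [load 26/34]
  4 → cabin 2  [load 34/34]
  7 → cabin 3  [load 33/34]
3 cabins opened.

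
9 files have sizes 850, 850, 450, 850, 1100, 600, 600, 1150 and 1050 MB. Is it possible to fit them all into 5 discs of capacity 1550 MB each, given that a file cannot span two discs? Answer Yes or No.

Total = 7500 MB; ⌈7500/1550⌉ = 5.
6 files each exceed half the capacity and cannot share a disc, forcing at least 6 discs.
At least 6 discs are required, but only 5 are allowed.

No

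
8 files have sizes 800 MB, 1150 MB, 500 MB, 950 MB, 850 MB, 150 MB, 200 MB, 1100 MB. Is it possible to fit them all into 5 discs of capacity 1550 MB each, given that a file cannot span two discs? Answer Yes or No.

Yes

A valid assignment using 5 discs:
  disc 1: 1150 + 200 + 150 = 1500
  disc 2: 1100 = 1100
  disc 3: 950 + 500 = 1450
  disc 4: 850 = 850
  disc 5: 800 = 800
Every load is within 1550 MB, so 5 discs suffice.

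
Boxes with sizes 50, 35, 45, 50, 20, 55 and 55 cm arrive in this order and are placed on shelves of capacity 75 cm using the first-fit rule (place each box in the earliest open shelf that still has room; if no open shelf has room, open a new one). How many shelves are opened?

6

  50 → shelf 1 (new)  [load 50/75]
  35 → shelf 2 (new)  [load 35/75]
  45 → shelf 3 (new)  [load 45/75]
  50 → shelf 4 (new)  [load 50/75]
  20 → shelf 1  [load 70/75]
  55 → shelf 5 (new)  [load 55/75]
  55 → shelf 6 (new)  [load 55/75]
6 shelves opened.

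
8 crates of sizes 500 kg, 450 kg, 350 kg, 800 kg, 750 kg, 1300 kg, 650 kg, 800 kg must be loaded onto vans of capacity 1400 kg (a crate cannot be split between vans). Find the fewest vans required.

Total = 1300 + 800 + 800 + 750 + 650 + 500 + 450 + 350 = 5600 kg.
Lower bound: ⌈5600/1400⌉ = 4 vans.
A packing using 5 vans:
  van 1: 1300 = 1300
  van 2: 800 + 500 = 1300
  van 3: 800 + 450 = 1250
  van 4: 750 + 650 = 1400
  van 5: 350 = 350
No arrangement into 4 vans stays within capacity, so 5 is optimal.

5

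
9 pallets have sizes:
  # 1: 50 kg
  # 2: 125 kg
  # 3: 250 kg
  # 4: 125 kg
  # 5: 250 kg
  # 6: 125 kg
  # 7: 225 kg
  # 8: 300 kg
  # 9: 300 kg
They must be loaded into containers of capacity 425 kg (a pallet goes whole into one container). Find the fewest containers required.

Total = 300 + 300 + 250 + 250 + 225 + 125 + 125 + 125 + 50 = 1750 kg.
Lower bound: ⌈1750/425⌉ = 5 containers.
A packing using 5 containers:
  container 1: 300 + 125 = 425
  container 2: 300 + 125 = 425
  container 3: 250 + 125 + 50 = 425
  container 4: 250 = 250
  container 5: 225 = 225
This matches the lower bound, so 5 is optimal.

5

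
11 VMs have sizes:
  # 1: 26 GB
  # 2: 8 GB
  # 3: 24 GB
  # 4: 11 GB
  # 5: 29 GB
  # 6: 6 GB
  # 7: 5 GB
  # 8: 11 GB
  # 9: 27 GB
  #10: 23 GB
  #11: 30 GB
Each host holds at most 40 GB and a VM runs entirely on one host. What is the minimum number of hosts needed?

Total = 30 + 29 + 27 + 26 + 24 + 23 + 11 + 11 + 8 + 6 + 5 = 200 GB.
Lower bound: ⌈200/40⌉ = 5 hosts.
Also, 6 VMs each exceed 20 GB, and no two of those can share a host, so at least 6 hosts are needed.
A packing using 6 hosts:
  host 1: 30 + 8 = 38
  host 2: 29 + 11 = 40
  host 3: 27 + 11 = 38
  host 4: 26 + 6 + 5 = 37
  host 5: 24 = 24
  host 6: 23 = 23
This matches the lower bound, so 6 is optimal.

6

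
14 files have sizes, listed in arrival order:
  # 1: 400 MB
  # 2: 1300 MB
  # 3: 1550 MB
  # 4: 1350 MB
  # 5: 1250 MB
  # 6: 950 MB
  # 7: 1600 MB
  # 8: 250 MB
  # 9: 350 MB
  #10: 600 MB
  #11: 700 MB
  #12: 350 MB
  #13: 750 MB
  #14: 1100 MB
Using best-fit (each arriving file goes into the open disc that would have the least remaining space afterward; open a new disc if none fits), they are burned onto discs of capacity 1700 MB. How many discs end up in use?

  400 → disc 1 (new)  [load 400/1700]
  1300 → disc 1  [load 1700/1700]
  1550 → disc 2 (new)  [load 1550/1700]
  1350 → disc 3 (new)  [load 1350/1700]
  1250 → disc 4 (new)  [load 1250/1700]
  950 → disc 5 (new)  [load 950/1700]
  1600 → disc 6 (new)  [load 1600/1700]
  250 → disc 3  [load 1600/1700]
  350 → disc 4  [load 1600/1700]
  600 → disc 5  [load 1550/1700]
  700 → disc 7 (new)  [load 700/1700]
  350 → disc 7  [load 1050/1700]
  750 → disc 8 (new)  [load 750/1700]
  1100 → disc 9 (new)  [load 1100/1700]
9 discs opened.

9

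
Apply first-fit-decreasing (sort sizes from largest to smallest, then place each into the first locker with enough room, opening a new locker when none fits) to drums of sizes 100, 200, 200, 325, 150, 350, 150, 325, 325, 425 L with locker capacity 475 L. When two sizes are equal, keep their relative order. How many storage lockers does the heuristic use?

6

Sorted descending: 425, 350, 325, 325, 325, 200, 200, 150, 150, 100.
  425 → locker 1 (new)  [load 425/475]
  350 → locker 2 (new)  [load 350/475]
  325 → locker 3 (new)  [load 325/475]
  325 → locker 4 (new)  [load 325/475]
  325 → locker 5 (new)  [load 325/475]
  200 → locker 6 (new)  [load 200/475]
  200 → locker 6  [load 400/475]
  150 → locker 3  [load 475/475]
  150 → locker 4  [load 475/475]
  100 → locker 2  [load 450/475]
6 storage lockers opened.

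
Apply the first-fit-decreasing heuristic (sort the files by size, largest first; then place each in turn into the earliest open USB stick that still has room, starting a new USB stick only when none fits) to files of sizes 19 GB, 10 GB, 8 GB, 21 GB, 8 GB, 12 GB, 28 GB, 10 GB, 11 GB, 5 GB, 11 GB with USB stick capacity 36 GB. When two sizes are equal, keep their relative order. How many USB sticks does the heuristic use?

Sorted descending: 28, 21, 19, 12, 11, 11, 10, 10, 8, 8, 5.
  28 → USB stick 1 (new)  [load 28/36]
  21 → USB stick 2 (new)  [load 21/36]
  19 → USB stick 3 (new)  [load 19/36]
  12 → USB stick 2  [load 33/36]
  11 → USB stick 3  [load 30/36]
  11 → USB stick 4 (new)  [load 11/36]
  10 → USB stick 4  [load 21/36]
  10 → USB stick 4  [load 31/36]
  8 → USB stick 1  [load 36/36]
  8 → USB stick 5 (new)  [load 8/36]
  5 → USB stick 3  [load 35/36]
5 USB sticks opened.

5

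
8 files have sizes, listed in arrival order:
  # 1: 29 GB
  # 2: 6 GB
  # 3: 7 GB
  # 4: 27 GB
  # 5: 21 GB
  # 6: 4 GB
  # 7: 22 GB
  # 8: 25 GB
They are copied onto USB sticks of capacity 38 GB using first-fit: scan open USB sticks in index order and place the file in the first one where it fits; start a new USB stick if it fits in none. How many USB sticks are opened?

  29 → USB stick 1 (new)  [load 29/38]
  6 → USB stick 1  [load 35/38]
  7 → USB stick 2 (new)  [load 7/38]
  27 → USB stick 2  [load 34/38]
  21 → USB stick 3 (new)  [load 21/38]
  4 → USB stick 2  [load 38/38]
  22 → USB stick 4 (new)  [load 22/38]
  25 → USB stick 5 (new)  [load 25/38]
5 USB sticks opened.

5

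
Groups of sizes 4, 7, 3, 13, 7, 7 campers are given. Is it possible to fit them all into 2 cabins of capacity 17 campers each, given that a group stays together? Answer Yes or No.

No

Total = 41 campers; ⌈41/17⌉ = 3.
At least 3 cabins are required, but only 2 are allowed.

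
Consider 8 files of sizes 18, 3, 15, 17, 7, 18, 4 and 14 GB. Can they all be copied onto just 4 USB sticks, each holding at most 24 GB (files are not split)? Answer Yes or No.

No

Total = 96 GB; ⌈96/24⌉ = 4.
5 files each exceed half the capacity and cannot share a USB stick, forcing at least 5 USB sticks.
At least 5 USB sticks are required, but only 4 are allowed.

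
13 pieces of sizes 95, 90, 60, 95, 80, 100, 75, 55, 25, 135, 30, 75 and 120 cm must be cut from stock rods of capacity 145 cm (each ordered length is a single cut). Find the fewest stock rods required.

9

Total = 135 + 120 + 100 + 95 + 95 + 90 + 80 + 75 + 75 + 60 + 55 + 30 + 25 = 1035 cm.
Lower bound: ⌈1035/145⌉ = 8 stock rods.
Also, 9 pieces each exceed 145/2 cm, and no two of those can share a stock rod, so at least 9 stock rods are needed.
A packing using 9 stock rods:
  stock rod 1: 135 = 135
  stock rod 2: 120 + 25 = 145
  stock rod 3: 100 + 30 = 130
  stock rod 4: 95 = 95
  stock rod 5: 95 = 95
  stock rod 6: 90 + 55 = 145
  stock rod 7: 80 + 60 = 140
  stock rod 8: 75 = 75
  stock rod 9: 75 = 75
This matches the lower bound, so 9 is optimal.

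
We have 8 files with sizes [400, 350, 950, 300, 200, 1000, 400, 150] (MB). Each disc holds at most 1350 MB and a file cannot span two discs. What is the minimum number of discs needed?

3

Total = 1000 + 950 + 400 + 400 + 350 + 300 + 200 + 150 = 3750 MB.
Lower bound: ⌈3750/1350⌉ = 3 discs.
A packing using 3 discs:
  disc 1: 1000 + 350 = 1350
  disc 2: 950 + 400 = 1350
  disc 3: 400 + 300 + 200 + 150 = 1050
This matches the lower bound, so 3 is optimal.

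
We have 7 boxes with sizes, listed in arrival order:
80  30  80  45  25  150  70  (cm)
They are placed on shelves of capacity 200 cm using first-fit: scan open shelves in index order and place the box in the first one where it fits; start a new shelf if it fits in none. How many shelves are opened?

  80 → shelf 1 (new)  [load 80/200]
  30 → shelf 1  [load 110/200]
  80 → shelf 1  [load 190/200]
  45 → shelf 2 (new)  [load 45/200]
  25 → shelf 2  [load 70/200]
  150 → shelf 3 (new)  [load 150/200]
  70 → shelf 2  [load 140/200]
3 shelves opened.

3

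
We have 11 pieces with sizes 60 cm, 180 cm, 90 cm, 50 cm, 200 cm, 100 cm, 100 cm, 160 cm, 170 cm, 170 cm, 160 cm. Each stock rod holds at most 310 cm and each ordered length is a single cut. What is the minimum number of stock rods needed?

Total = 200 + 180 + 170 + 170 + 160 + 160 + 100 + 100 + 90 + 60 + 50 = 1440 cm.
Lower bound: ⌈1440/310⌉ = 5 stock rods.
Also, 6 pieces each exceed 155 cm, and no two of those can share a stock rod, so at least 6 stock rods are needed.
A packing using 6 stock rods:
  stock rod 1: 200 + 100 = 300
  stock rod 2: 180 + 100 = 280
  stock rod 3: 170 + 90 + 50 = 310
  stock rod 4: 170 + 60 = 230
  stock rod 5: 160 = 160
  stock rod 6: 160 = 160
This matches the lower bound, so 6 is optimal.

6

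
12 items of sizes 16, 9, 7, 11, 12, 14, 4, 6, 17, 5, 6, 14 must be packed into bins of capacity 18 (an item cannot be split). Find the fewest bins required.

8

Total = 17 + 16 + 14 + 14 + 12 + 11 + 9 + 7 + 6 + 6 + 5 + 4 = 121.
Lower bound: ⌈121/18⌉ = 7 bins.
A packing using 8 bins:
  bin 1: 17 = 17
  bin 2: 16 = 16
  bin 3: 14 + 4 = 18
  bin 4: 14 = 14
  bin 5: 12 + 6 = 18
  bin 6: 11 + 7 = 18
  bin 7: 9 + 6 = 15
  bin 8: 5 = 5
No arrangement into 7 bins stays within capacity, so 8 is optimal.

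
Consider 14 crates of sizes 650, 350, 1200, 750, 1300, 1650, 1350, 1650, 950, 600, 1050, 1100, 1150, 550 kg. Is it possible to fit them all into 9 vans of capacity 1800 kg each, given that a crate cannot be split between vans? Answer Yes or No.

A valid assignment using 9 vans:
  van 1: 1650 = 1650
  van 2: 1650 = 1650
  van 3: 1350 + 350 = 1700
  van 4: 1300 = 1300
  van 5: 1200 + 600 = 1800
  van 6: 1150 + 650 = 1800
  van 7: 1100 + 550 = 1650
  van 8: 1050 + 750 = 1800
  van 9: 950 = 950
Every load is within 1800 kg, so 9 vans suffice.

Yes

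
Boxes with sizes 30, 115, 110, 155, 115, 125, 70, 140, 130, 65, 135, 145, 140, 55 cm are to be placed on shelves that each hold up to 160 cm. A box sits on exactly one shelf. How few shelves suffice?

12

Total = 155 + 145 + 140 + 140 + 135 + 130 + 125 + 115 + 115 + 110 + 70 + 65 + 55 + 30 = 1530 cm.
Lower bound: ⌈1530/160⌉ = 10 shelves.
A packing using 12 shelves:
  shelf 1: 155 = 155
  shelf 2: 145 = 145
  shelf 3: 140 = 140
  shelf 4: 140 = 140
  shelf 5: 135 = 135
  shelf 6: 130 + 30 = 160
  shelf 7: 125 = 125
  shelf 8: 115 = 115
  shelf 9: 115 = 115
  shelf 10: 110 = 110
  shelf 11: 70 + 65 = 135
  shelf 12: 55 = 55
No arrangement into 11 shelves stays within capacity, so 12 is optimal.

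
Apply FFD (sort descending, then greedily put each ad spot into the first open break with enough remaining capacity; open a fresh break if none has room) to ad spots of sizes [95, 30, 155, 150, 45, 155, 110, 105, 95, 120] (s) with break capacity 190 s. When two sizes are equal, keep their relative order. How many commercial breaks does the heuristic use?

7

Sorted descending: 155, 155, 150, 120, 110, 105, 95, 95, 45, 30.
  155 → break 1 (new)  [load 155/190]
  155 → break 2 (new)  [load 155/190]
  150 → break 3 (new)  [load 150/190]
  120 → break 4 (new)  [load 120/190]
  110 → break 5 (new)  [load 110/190]
  105 → break 6 (new)  [load 105/190]
  95 → break 7 (new)  [load 95/190]
  95 → break 7  [load 190/190]
  45 → break 4  [load 165/190]
  30 → break 1  [load 185/190]
7 commercial breaks opened.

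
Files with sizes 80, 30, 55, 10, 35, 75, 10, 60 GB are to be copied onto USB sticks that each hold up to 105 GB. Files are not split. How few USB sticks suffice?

4

Total = 80 + 75 + 60 + 55 + 35 + 30 + 10 + 10 = 355 GB.
Lower bound: ⌈355/105⌉ = 4 USB sticks.
A packing using 4 USB sticks:
  USB stick 1: 80 + 10 + 10 = 100
  USB stick 2: 75 + 30 = 105
  USB stick 3: 60 + 35 = 95
  USB stick 4: 55 = 55
This matches the lower bound, so 4 is optimal.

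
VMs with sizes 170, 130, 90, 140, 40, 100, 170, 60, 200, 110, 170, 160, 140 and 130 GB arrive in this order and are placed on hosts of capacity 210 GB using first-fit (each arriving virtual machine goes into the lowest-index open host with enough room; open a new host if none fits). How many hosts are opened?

11

  170 → host 1 (new)  [load 170/210]
  130 → host 2 (new)  [load 130/210]
  90 → host 3 (new)  [load 90/210]
  140 → host 4 (new)  [load 140/210]
  40 → host 1  [load 210/210]
  100 → host 3  [load 190/210]
  170 → host 5 (new)  [load 170/210]
  60 → host 2  [load 190/210]
  200 → host 6 (new)  [load 200/210]
  110 → host 7 (new)  [load 110/210]
  170 → host 8 (new)  [load 170/210]
  160 → host 9 (new)  [load 160/210]
  140 → host 10 (new)  [load 140/210]
  130 → host 11 (new)  [load 130/210]
11 hosts opened.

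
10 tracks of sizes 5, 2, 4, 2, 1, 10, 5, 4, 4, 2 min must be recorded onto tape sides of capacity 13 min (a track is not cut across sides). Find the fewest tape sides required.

Total = 10 + 5 + 5 + 4 + 4 + 4 + 2 + 2 + 2 + 1 = 39 min.
Lower bound: ⌈39/13⌉ = 3 tape sides.
A packing using 3 tape sides:
  side 1: 10 + 2 + 1 = 13
  side 2: 5 + 4 + 4 = 13
  side 3: 5 + 4 + 2 + 2 = 13
This matches the lower bound, so 3 is optimal.

3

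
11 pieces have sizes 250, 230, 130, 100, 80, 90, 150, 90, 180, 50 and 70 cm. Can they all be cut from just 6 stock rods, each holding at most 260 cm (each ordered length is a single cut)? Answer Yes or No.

Yes

A valid assignment using 6 stock rods:
  stock rod 1: 250 = 250
  stock rod 2: 230 = 230
  stock rod 3: 180 + 80 = 260
  stock rod 4: 150 + 100 = 250
  stock rod 5: 130 + 90 = 220
  stock rod 6: 90 + 70 + 50 = 210
Every load is within 260 cm, so 6 stock rods suffice.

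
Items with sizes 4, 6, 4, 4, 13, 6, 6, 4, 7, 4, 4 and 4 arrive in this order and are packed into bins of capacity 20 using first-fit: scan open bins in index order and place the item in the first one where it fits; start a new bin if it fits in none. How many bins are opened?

  4 → bin 1 (new)  [load 4/20]
  6 → bin 1  [load 10/20]
  4 → bin 1  [load 14/20]
  4 → bin 1  [load 18/20]
  13 → bin 2 (new)  [load 13/20]
  6 → bin 2  [load 19/20]
  6 → bin 3 (new)  [load 6/20]
  4 → bin 3  [load 10/20]
  7 → bin 3  [load 17/20]
  4 → bin 4 (new)  [load 4/20]
  4 → bin 4  [load 8/20]
  4 → bin 4  [load 12/20]
4 bins opened.

4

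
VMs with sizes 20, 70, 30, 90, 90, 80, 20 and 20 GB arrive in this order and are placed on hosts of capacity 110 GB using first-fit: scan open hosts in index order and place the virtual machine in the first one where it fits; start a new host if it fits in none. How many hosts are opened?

4

  20 → host 1 (new)  [load 20/110]
  70 → host 1  [load 90/110]
  30 → host 2 (new)  [load 30/110]
  90 → host 3 (new)  [load 90/110]
  90 → host 4 (new)  [load 90/110]
  80 → host 2  [load 110/110]
  20 → host 1  [load 110/110]
  20 → host 3  [load 110/110]
4 hosts opened.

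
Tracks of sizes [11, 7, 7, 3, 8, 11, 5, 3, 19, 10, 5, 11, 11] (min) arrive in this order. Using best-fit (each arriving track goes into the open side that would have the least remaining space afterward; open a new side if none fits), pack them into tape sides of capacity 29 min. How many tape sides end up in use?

  11 → side 1 (new)  [load 11/29]
  7 → side 1  [load 18/29]
  7 → side 1  [load 25/29]
  3 → side 1  [load 28/29]
  8 → side 2 (new)  [load 8/29]
  11 → side 2  [load 19/29]
  5 → side 2  [load 24/29]
  3 → side 2  [load 27/29]
  19 → side 3 (new)  [load 19/29]
  10 → side 3  [load 29/29]
  5 → side 4 (new)  [load 5/29]
  11 → side 4  [load 16/29]
  11 → side 4  [load 27/29]
4 tape sides opened.

4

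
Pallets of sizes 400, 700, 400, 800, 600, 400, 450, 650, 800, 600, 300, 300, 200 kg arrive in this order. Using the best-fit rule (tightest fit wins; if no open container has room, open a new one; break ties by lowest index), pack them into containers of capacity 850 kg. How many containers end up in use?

  400 → container 1 (new)  [load 400/850]
  700 → container 2 (new)  [load 700/850]
  400 → container 1  [load 800/850]
  800 → container 3 (new)  [load 800/850]
  600 → container 4 (new)  [load 600/850]
  400 → container 5 (new)  [load 400/850]
  450 → container 5  [load 850/850]
  650 → container 6 (new)  [load 650/850]
  800 → container 7 (new)  [load 800/850]
  600 → container 8 (new)  [load 600/850]
  300 → container 9 (new)  [load 300/850]
  300 → container 9  [load 600/850]
  200 → container 6  [load 850/850]
9 containers opened.

9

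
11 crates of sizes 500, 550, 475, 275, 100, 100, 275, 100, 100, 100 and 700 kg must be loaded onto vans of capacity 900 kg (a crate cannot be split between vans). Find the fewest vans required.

4

Total = 700 + 550 + 500 + 475 + 275 + 275 + 100 + 100 + 100 + 100 + 100 = 3275 kg.
Lower bound: ⌈3275/900⌉ = 4 vans.
A packing using 4 vans:
  van 1: 700 + 100 + 100 = 900
  van 2: 550 + 275 = 825
  van 3: 500 + 275 + 100 = 875
  van 4: 475 + 100 + 100 = 675
This matches the lower bound, so 4 is optimal.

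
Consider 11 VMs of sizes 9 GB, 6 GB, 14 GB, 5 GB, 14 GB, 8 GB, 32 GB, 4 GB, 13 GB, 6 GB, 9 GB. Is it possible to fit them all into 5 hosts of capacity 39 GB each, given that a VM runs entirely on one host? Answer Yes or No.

Yes

A valid assignment using 4 hosts:
  host 1: 32 + 6 = 38
  host 2: 14 + 14 + 9 = 37
  host 3: 13 + 9 + 8 + 6 = 36
  host 4: 5 + 4 = 9
That uses only 4 ≤ 5, so 5 hosts are enough.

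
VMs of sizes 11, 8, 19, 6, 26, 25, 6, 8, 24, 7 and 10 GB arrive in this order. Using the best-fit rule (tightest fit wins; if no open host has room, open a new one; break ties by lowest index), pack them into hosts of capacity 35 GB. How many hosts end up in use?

5

  11 → host 1 (new)  [load 11/35]
  8 → host 1  [load 19/35]
  19 → host 2 (new)  [load 19/35]
  6 → host 1  [load 25/35]
  26 → host 3 (new)  [load 26/35]
  25 → host 4 (new)  [load 25/35]
  6 → host 3  [load 32/35]
  8 → host 1  [load 33/35]
  24 → host 5 (new)  [load 24/35]
  7 → host 4  [load 32/35]
  10 → host 5  [load 34/35]
5 hosts opened.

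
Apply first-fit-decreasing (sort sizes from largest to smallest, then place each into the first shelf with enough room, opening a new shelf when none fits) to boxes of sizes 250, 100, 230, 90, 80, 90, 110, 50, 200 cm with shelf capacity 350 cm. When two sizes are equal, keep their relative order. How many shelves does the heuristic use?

Sorted descending: 250, 230, 200, 110, 100, 90, 90, 80, 50.
  250 → shelf 1 (new)  [load 250/350]
  230 → shelf 2 (new)  [load 230/350]
  200 → shelf 3 (new)  [load 200/350]
  110 → shelf 2  [load 340/350]
  100 → shelf 1  [load 350/350]
  90 → shelf 3  [load 290/350]
  90 → shelf 4 (new)  [load 90/350]
  80 → shelf 4  [load 170/350]
  50 → shelf 3  [load 340/350]
4 shelves opened.

4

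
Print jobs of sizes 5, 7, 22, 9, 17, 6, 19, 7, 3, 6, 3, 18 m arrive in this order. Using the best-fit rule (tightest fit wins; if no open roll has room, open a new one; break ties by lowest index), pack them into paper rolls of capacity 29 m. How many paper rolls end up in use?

  5 → roll 1 (new)  [load 5/29]
  7 → roll 1  [load 12/29]
  22 → roll 2 (new)  [load 22/29]
  9 → roll 1  [load 21/29]
  17 → roll 3 (new)  [load 17/29]
  6 → roll 2  [load 28/29]
  19 → roll 4 (new)  [load 19/29]
  7 → roll 1  [load 28/29]
  3 → roll 4  [load 22/29]
  6 → roll 4  [load 28/29]
  3 → roll 3  [load 20/29]
  18 → roll 5 (new)  [load 18/29]
5 paper rolls opened.

5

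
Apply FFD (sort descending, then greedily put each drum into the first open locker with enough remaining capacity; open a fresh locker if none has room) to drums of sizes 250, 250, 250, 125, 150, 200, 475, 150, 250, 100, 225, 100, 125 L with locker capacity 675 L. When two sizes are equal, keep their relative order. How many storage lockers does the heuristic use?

Sorted descending: 475, 250, 250, 250, 250, 225, 200, 150, 150, 125, 125, 100, 100.
  475 → locker 1 (new)  [load 475/675]
  250 → locker 2 (new)  [load 250/675]
  250 → locker 2  [load 500/675]
  250 → locker 3 (new)  [load 250/675]
  250 → locker 3  [load 500/675]
  225 → locker 4 (new)  [load 225/675]
  200 → locker 1  [load 675/675]
  150 → locker 2  [load 650/675]
  150 → locker 3  [load 650/675]
  125 → locker 4  [load 350/675]
  125 → locker 4  [load 475/675]
  100 → locker 4  [load 575/675]
  100 → locker 4  [load 675/675]
4 storage lockers opened.

4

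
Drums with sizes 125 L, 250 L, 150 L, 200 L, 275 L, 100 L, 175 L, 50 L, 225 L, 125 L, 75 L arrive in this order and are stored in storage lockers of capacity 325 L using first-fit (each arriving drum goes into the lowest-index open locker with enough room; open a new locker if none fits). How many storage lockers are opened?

  125 → locker 1 (new)  [load 125/325]
  250 → locker 2 (new)  [load 250/325]
  150 → locker 1  [load 275/325]
  200 → locker 3 (new)  [load 200/325]
  275 → locker 4 (new)  [load 275/325]
  100 → locker 3  [load 300/325]
  175 → locker 5 (new)  [load 175/325]
  50 → locker 1  [load 325/325]
  225 → locker 6 (new)  [load 225/325]
  125 → locker 5  [load 300/325]
  75 → locker 2  [load 325/325]
6 storage lockers opened.

6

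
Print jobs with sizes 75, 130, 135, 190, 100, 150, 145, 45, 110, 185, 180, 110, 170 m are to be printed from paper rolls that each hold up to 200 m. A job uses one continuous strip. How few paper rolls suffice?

11

Total = 190 + 185 + 180 + 170 + 150 + 145 + 135 + 130 + 110 + 110 + 100 + 75 + 45 = 1725 m.
Lower bound: ⌈1725/200⌉ = 9 paper rolls.
Also, 10 print jobs each exceed 100 m, and no two of those can share a roll, so at least 10 paper rolls are needed.
A packing using 11 paper rolls:
  roll 1: 190 = 190
  roll 2: 185 = 185
  roll 3: 180 = 180
  roll 4: 170 = 170
  roll 5: 150 + 45 = 195
  roll 6: 145 = 145
  roll 7: 135 = 135
  roll 8: 130 = 130
  roll 9: 110 + 75 = 185
  roll 10: 110 = 110
  roll 11: 100 = 100
No arrangement into 10 paper rolls stays within capacity, so 11 is optimal.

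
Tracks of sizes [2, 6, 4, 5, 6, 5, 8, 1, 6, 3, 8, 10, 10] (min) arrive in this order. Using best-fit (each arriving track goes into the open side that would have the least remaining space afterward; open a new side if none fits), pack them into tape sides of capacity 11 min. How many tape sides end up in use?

  2 → side 1 (new)  [load 2/11]
  6 → side 1  [load 8/11]
  4 → side 2 (new)  [load 4/11]
  5 → side 2  [load 9/11]
  6 → side 3 (new)  [load 6/11]
  5 → side 3  [load 11/11]
  8 → side 4 (new)  [load 8/11]
  1 → side 2  [load 10/11]
  6 → side 5 (new)  [load 6/11]
  3 → side 1  [load 11/11]
  8 → side 6 (new)  [load 8/11]
  10 → side 7 (new)  [load 10/11]
  10 → side 8 (new)  [load 10/11]
8 tape sides opened.

8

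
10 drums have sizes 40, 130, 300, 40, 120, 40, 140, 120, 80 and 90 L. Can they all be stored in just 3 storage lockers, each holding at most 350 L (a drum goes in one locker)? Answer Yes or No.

Total = 1100 L; ⌈1100/350⌉ = 4.
At least 4 storage lockers are required, but only 3 are allowed.

No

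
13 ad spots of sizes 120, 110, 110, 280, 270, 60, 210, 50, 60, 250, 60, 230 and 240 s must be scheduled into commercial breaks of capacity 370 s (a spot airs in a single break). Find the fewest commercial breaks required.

Total = 280 + 270 + 250 + 240 + 230 + 210 + 120 + 110 + 110 + 60 + 60 + 60 + 50 = 2050 s.
Lower bound: ⌈2050/370⌉ = 6 commercial breaks.
A packing using 6 commercial breaks:
  break 1: 280 + 60 = 340
  break 2: 270 + 60 = 330
  break 3: 250 + 120 = 370
  break 4: 240 + 110 = 350
  break 5: 230 + 110 = 340
  break 6: 210 + 60 + 50 = 320
This matches the lower bound, so 6 is optimal.

6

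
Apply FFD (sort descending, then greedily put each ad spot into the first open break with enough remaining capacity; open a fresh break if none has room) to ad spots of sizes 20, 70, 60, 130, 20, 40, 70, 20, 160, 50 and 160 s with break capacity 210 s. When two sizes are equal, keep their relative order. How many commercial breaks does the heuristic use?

4

Sorted descending: 160, 160, 130, 70, 70, 60, 50, 40, 20, 20, 20.
  160 → break 1 (new)  [load 160/210]
  160 → break 2 (new)  [load 160/210]
  130 → break 3 (new)  [load 130/210]
  70 → break 3  [load 200/210]
  70 → break 4 (new)  [load 70/210]
  60 → break 4  [load 130/210]
  50 → break 1  [load 210/210]
  40 → break 2  [load 200/210]
  20 → break 4  [load 150/210]
  20 → break 4  [load 170/210]
  20 → break 4  [load 190/210]
4 commercial breaks opened.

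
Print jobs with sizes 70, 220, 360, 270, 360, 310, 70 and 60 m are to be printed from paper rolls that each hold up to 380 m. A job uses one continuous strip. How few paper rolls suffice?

Total = 360 + 360 + 310 + 270 + 220 + 70 + 70 + 60 = 1720 m.
Lower bound: ⌈1720/380⌉ = 5 paper rolls.
A packing using 5 paper rolls:
  roll 1: 360 = 360
  roll 2: 360 = 360
  roll 3: 310 + 70 = 380
  roll 4: 270 + 70 = 340
  roll 5: 220 + 60 = 280
This matches the lower bound, so 5 is optimal.

5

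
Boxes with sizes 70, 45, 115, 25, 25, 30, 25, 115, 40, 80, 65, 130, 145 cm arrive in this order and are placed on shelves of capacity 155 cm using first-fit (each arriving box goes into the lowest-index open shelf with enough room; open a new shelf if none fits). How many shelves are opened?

  70 → shelf 1 (new)  [load 70/155]
  45 → shelf 1  [load 115/155]
  115 → shelf 2 (new)  [load 115/155]
  25 → shelf 1  [load 140/155]
  25 → shelf 2  [load 140/155]
  30 → shelf 3 (new)  [load 30/155]
  25 → shelf 3  [load 55/155]
  115 → shelf 4 (new)  [load 115/155]
  40 → shelf 3  [load 95/155]
  80 → shelf 5 (new)  [load 80/155]
  65 → shelf 5  [load 145/155]
  130 → shelf 6 (new)  [load 130/155]
  145 → shelf 7 (new)  [load 145/155]
7 shelves opened.

7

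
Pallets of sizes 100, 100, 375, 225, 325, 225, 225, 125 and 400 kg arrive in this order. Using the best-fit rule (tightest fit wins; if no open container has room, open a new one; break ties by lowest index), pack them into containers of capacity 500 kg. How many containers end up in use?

  100 → container 1 (new)  [load 100/500]
  100 → container 1  [load 200/500]
  375 → container 2 (new)  [load 375/500]
  225 → container 1  [load 425/500]
  325 → container 3 (new)  [load 325/500]
  225 → container 4 (new)  [load 225/500]
  225 → container 4  [load 450/500]
  125 → container 2  [load 500/500]
  400 → container 5 (new)  [load 400/500]
5 containers opened.

5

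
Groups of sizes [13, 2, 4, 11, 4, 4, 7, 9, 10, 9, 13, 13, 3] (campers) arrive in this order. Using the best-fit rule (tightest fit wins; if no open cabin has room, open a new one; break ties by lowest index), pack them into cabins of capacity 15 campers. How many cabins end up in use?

8

  13 → cabin 1 (new)  [load 13/15]
  2 → cabin 1  [load 15/15]
  4 → cabin 2 (new)  [load 4/15]
  11 → cabin 2  [load 15/15]
  4 → cabin 3 (new)  [load 4/15]
  4 → cabin 3  [load 8/15]
  7 → cabin 3  [load 15/15]
  9 → cabin 4 (new)  [load 9/15]
  10 → cabin 5 (new)  [load 10/15]
  9 → cabin 6 (new)  [load 9/15]
  13 → cabin 7 (new)  [load 13/15]
  13 → cabin 8 (new)  [load 13/15]
  3 → cabin 5  [load 13/15]
8 cabins opened.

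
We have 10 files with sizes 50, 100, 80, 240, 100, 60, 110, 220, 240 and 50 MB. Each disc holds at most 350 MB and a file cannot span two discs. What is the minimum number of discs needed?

Total = 240 + 240 + 220 + 110 + 100 + 100 + 80 + 60 + 50 + 50 = 1250 MB.
Lower bound: ⌈1250/350⌉ = 4 discs.
A packing using 4 discs:
  disc 1: 240 + 110 = 350
  disc 2: 240 + 100 = 340
  disc 3: 220 + 100 = 320
  disc 4: 80 + 60 + 50 + 50 = 240
This matches the lower bound, so 4 is optimal.

4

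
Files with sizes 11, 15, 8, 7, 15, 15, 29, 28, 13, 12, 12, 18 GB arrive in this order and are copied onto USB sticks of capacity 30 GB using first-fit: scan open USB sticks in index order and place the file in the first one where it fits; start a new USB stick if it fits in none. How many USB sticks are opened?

7

  11 → USB stick 1 (new)  [load 11/30]
  15 → USB stick 1  [load 26/30]
  8 → USB stick 2 (new)  [load 8/30]
  7 → USB stick 2  [load 15/30]
  15 → USB stick 2  [load 30/30]
  15 → USB stick 3 (new)  [load 15/30]
  29 → USB stick 4 (new)  [load 29/30]
  28 → USB stick 5 (new)  [load 28/30]
  13 → USB stick 3  [load 28/30]
  12 → USB stick 6 (new)  [load 12/30]
  12 → USB stick 6  [load 24/30]
  18 → USB stick 7 (new)  [load 18/30]
7 USB sticks opened.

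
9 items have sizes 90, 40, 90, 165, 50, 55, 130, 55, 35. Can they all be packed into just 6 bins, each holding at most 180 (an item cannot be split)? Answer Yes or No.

A valid assignment using 5 bins:
  bin 1: 165 = 165
  bin 2: 130 + 50 = 180
  bin 3: 90 + 90 = 180
  bin 4: 55 + 55 + 40 = 150
  bin 5: 35 = 35
That uses only 5 ≤ 6, so 6 bins are enough.

Yes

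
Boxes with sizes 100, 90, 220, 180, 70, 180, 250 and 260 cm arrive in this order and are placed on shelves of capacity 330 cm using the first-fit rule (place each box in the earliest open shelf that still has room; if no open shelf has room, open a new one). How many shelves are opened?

  100 → shelf 1 (new)  [load 100/330]
  90 → shelf 1  [load 190/330]
  220 → shelf 2 (new)  [load 220/330]
  180 → shelf 3 (new)  [load 180/330]
  70 → shelf 1  [load 260/330]
  180 → shelf 4 (new)  [load 180/330]
  250 → shelf 5 (new)  [load 250/330]
  260 → shelf 6 (new)  [load 260/330]
6 shelves opened.

6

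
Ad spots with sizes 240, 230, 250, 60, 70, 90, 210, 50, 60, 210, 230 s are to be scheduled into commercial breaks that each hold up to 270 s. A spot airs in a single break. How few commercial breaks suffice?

Total = 250 + 240 + 230 + 230 + 210 + 210 + 90 + 70 + 60 + 60 + 50 = 1700 s.
Lower bound: ⌈1700/270⌉ = 7 commercial breaks.
A packing using 7 commercial breaks:
  break 1: 250 = 250
  break 2: 240 = 240
  break 3: 230 = 230
  break 4: 230 = 230
  break 5: 210 + 60 = 270
  break 6: 210 + 60 = 270
  break 7: 90 + 70 + 50 = 210
This matches the lower bound, so 7 is optimal.

7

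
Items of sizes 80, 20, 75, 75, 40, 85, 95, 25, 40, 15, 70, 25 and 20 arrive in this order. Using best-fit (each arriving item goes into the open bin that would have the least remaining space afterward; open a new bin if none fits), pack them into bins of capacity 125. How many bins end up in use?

6

  80 → bin 1 (new)  [load 80/125]
  20 → bin 1  [load 100/125]
  75 → bin 2 (new)  [load 75/125]
  75 → bin 3 (new)  [load 75/125]
  40 → bin 2  [load 115/125]
  85 → bin 4 (new)  [load 85/125]
  95 → bin 5 (new)  [load 95/125]
  25 → bin 1  [load 125/125]
  40 → bin 4  [load 125/125]
  15 → bin 5  [load 110/125]
  70 → bin 6 (new)  [load 70/125]
  25 → bin 3  [load 100/125]
  20 → bin 3  [load 120/125]
6 bins opened.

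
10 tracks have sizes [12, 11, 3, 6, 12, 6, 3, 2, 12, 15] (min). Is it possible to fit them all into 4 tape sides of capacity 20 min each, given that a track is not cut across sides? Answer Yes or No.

No

Total = 82 min; ⌈82/20⌉ = 5.
At least 5 tape sides are required, but only 4 are allowed.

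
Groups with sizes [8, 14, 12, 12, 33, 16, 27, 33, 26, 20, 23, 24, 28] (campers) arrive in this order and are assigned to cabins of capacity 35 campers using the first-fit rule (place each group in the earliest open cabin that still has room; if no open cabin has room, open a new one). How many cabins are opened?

10

  8 → cabin 1 (new)  [load 8/35]
  14 → cabin 1  [load 22/35]
  12 → cabin 1  [load 34/35]
  12 → cabin 2 (new)  [load 12/35]
  33 → cabin 3 (new)  [load 33/35]
  16 → cabin 2  [load 28/35]
  27 → cabin 4 (new)  [load 27/35]
  33 → cabin 5 (new)  [load 33/35]
  26 → cabin 6 (new)  [load 26/35]
  20 → cabin 7 (new)  [load 20/35]
  23 → cabin 8 (new)  [load 23/35]
  24 → cabin 9 (new)  [load 24/35]
  28 → cabin 10 (new)  [load 28/35]
10 cabins opened.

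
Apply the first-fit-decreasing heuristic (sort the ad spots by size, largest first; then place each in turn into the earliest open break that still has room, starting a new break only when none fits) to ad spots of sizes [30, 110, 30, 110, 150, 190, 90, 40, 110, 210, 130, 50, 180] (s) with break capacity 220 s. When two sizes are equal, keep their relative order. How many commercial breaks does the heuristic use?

7

Sorted descending: 210, 190, 180, 150, 130, 110, 110, 110, 90, 50, 40, 30, 30.
  210 → break 1 (new)  [load 210/220]
  190 → break 2 (new)  [load 190/220]
  180 → break 3 (new)  [load 180/220]
  150 → break 4 (new)  [load 150/220]
  130 → break 5 (new)  [load 130/220]
  110 → break 6 (new)  [load 110/220]
  110 → break 6  [load 220/220]
  110 → break 7 (new)  [load 110/220]
  90 → break 5  [load 220/220]
  50 → break 4  [load 200/220]
  40 → break 3  [load 220/220]
  30 → break 2  [load 220/220]
  30 → break 7  [load 140/220]
7 commercial breaks opened.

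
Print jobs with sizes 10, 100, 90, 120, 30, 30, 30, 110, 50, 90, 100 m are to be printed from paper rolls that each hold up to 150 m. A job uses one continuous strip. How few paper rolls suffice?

6

Total = 120 + 110 + 100 + 100 + 90 + 90 + 50 + 30 + 30 + 30 + 10 = 760 m.
Lower bound: ⌈760/150⌉ = 6 paper rolls.
A packing using 6 paper rolls:
  roll 1: 120 + 30 = 150
  roll 2: 110 + 30 + 10 = 150
  roll 3: 100 + 50 = 150
  roll 4: 100 + 30 = 130
  roll 5: 90 = 90
  roll 6: 90 = 90
This matches the lower bound, so 6 is optimal.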